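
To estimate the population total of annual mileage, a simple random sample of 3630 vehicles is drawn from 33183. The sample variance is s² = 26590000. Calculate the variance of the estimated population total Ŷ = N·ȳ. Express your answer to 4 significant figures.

Var(Ŷ) = N²·Var(ȳ) = N²·(1 − n/N)·s²/n.
f = 3630/33183 = 0.10939336; Var(ȳ) = 0.89060664·26590000/3630 = 6523.7549.
Var(Ŷ) = 33183² · 6523.7549 = 7.1833815 × 10^12.

7.183 × 10^12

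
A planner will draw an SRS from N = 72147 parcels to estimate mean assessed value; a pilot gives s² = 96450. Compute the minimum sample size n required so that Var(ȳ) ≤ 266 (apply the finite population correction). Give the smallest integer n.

Without fpc, n₀ = s²/D = 96450/266 = 362.5940.
With fpc, (1 − n/N)·s²/n ≤ D requires n ≥ n₀/(1 + n₀/N) = 362.5940/(1 + 362.5940/72147) = 360.7808.
Rounding up, n = 361.

361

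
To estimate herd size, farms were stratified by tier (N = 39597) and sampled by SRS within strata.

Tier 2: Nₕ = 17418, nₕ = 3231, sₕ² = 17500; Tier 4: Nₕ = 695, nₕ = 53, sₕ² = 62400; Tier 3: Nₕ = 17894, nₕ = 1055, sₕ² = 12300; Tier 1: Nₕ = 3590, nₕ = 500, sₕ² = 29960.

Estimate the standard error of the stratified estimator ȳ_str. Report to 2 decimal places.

Var(ȳ_str) = Σₕ Wₕ²(1 − fₕ)sₕ²/nₕ with Wₕ = Nₕ/N, N = 39597.
Tier 2: Wₕ = 0.43988181; term = 0.43988181²·(1 − 0.18549776)·17500/3231 = 0.85362157.
Tier 4: Wₕ = 0.01755183; term = 0.01755183²·(1 − 0.07625899)·62400/53 = 0.33504565.
Tier 3: Wₕ = 0.45190292; term = 0.45190292²·(1 − 0.05895831)·12300/1055 = 2.2405354.
Tier 1: Wₕ = 0.09066343; term = 0.09066343²·(1 − 0.13927577)·29960/500 = 0.42393587.
Sum = 3.8531385.
SE = √(3.8531385) = 1.96.

1.96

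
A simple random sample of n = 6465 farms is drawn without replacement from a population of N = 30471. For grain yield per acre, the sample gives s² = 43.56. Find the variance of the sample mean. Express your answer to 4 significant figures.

0.005308

Under SRS without replacement, Var(ȳ) = (1 − f)·s²/n with f = n/N = 6465/30471 = 0.21216895.
Var(ȳ) = (1 − 0.21216895)·43.56/6465 = 0.78783105·0.006737819 = 0.0053082631.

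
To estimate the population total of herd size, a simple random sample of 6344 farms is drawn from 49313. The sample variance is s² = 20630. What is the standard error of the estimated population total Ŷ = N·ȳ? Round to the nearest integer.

Var(Ŷ) = N²·Var(ȳ) = N²·(1 − n/N)·s²/n.
f = 6344/49313 = 0.12864762; Var(ȳ) = 0.87135238·20630/6344 = 2.8335434.
Var(Ŷ) = 49313² · 2.8335434 = 6.8905314 × 10^9.
SE(Ŷ) = √(6.8905314 × 10^9) = 83009.

83009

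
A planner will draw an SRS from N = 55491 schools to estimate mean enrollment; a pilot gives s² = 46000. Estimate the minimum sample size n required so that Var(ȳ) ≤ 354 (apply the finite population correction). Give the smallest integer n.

130

Without fpc, n₀ = s²/D = 46000/354 = 129.9435.
With fpc, (1 − n/N)·s²/n ≤ D requires n ≥ n₀/(1 + n₀/N) = 129.9435/(1 + 129.9435/55491) = 129.6399.
Rounding up, n = 130.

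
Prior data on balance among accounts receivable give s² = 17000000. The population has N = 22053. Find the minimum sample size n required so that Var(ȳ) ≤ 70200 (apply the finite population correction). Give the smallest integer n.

240

Without fpc, n₀ = s²/D = 17000000/70200 = 242.1652.
With fpc, (1 − n/N)·s²/n ≤ D requires n ≥ n₀/(1 + n₀/N) = 242.1652/(1 + 242.1652/22053) = 239.5349.
Rounding up, n = 240.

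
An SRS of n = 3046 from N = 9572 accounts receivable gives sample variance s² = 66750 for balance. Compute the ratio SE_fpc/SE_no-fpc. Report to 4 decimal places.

f = n/N = 3046/9572 = 0.31821981.
SE_no-fpc = √(s²/n) = 4.6812376; SE_fpc = √((1−f)s²/n) = 3.865297.
Ratio = √(1−f) = 0.82569982.

0.8257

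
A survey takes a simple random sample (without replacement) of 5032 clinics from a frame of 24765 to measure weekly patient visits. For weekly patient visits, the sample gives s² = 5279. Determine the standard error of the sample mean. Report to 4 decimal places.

Under SRS without replacement, Var(ȳ) = (1 − f)·s²/n with f = n/N = 5032/24765 = 0.20318999.
Var(ȳ) = (1 − 0.20318999)·5279/5032 = 0.79681001·1.0490859 = 0.83592211.
SE(ȳ) = √(0.83592211) = 0.9143.

0.9143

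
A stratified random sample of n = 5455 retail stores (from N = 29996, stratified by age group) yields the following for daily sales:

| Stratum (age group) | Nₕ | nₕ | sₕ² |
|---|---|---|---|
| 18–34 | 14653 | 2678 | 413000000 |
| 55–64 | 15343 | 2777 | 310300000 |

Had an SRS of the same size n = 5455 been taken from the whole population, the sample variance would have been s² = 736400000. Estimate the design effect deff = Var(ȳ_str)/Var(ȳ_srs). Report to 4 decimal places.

0.4891

Var(ȳ_str) = Σ Wₕ²(1−fₕ)sₕ²/nₕ with Wₕ = Nₕ/29996:
  18–34: (14653/29996)²·(1−2678/14653)·413000000/2678 = 30075.639
  55–64: (15343/29996)²·(1−2777/15343)·310300000/2777 = 23943.44
  → Var(ȳ_str) = 54019.079.
Var(ȳ_srs) = (1 − 5455/29996)·736400000/5455 = 110445.48.
deff = 54019.079 / 110445.48 = 0.4891.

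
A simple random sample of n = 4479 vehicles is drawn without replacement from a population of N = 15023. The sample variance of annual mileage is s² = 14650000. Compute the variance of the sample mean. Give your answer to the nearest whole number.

2296

Under SRS without replacement, Var(ȳ) = (1 − f)·s²/n with f = n/N = 4479/15023 = 0.29814285.
Var(ȳ) = (1 − 0.29814285)·14650000/4479 = 0.70185715·3270.8194 = 2295.648.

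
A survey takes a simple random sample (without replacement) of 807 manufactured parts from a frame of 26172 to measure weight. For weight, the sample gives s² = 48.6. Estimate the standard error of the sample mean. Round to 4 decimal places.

Under SRS without replacement, Var(ȳ) = (1 − f)·s²/n with f = n/N = 807/26172 = 0.03083448.
Var(ȳ) = (1 − 0.03083448)·48.6/807 = 0.96916552·0.060223048 = 0.058366102.
SE(ȳ) = √(0.058366102) = 0.2416.

0.2416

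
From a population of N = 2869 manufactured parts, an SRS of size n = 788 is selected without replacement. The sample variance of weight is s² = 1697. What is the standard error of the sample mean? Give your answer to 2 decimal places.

1.25

Under SRS without replacement, Var(ȳ) = (1 − f)·s²/n with f = n/N = 788/2869 = 0.27466016.
Var(ȳ) = (1 − 0.27466016)·1697/788 = 0.72533984·2.1535533 = 1.562058.
SE(ȳ) = √(1.562058) = 1.25.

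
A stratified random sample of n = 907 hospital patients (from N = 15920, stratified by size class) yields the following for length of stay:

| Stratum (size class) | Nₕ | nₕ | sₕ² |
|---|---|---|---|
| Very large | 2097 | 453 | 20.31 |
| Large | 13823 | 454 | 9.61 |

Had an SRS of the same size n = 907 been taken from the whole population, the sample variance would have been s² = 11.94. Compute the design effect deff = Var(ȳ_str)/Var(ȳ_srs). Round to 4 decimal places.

Var(ȳ_str) = Σ Wₕ²(1−fₕ)sₕ²/nₕ with Wₕ = Nₕ/15920:
  Very large: (2097/15920)²·(1−453/2097)·20.31/453 = 6.0985395 × 10^-4
  Large: (13823/15920)²·(1−454/13823)·9.61/454 = 0.015434147
  → Var(ȳ_str) = 0.016044001.
Var(ȳ_srs) = (1 − 907/15920)·11.94/907 = 0.012414278.
deff = 0.016044001 / 0.012414278 = 1.2924.

1.2924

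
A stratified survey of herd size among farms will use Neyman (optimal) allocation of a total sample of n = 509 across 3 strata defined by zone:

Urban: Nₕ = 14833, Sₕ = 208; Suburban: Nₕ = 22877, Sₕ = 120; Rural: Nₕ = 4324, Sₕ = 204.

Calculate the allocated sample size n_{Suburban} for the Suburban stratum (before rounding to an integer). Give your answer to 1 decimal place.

Neyman allocation: nₕ = n·NₕSₕ / Σⱼ NⱼSⱼ.
Σ NⱼSⱼ = 14833·208 + 22877·120 + 4324·204 = 6.7126 × 10^6.
n_{Suburban} = 509·22877·120 / (6.7126 × 10^6) = 208.2.

208.2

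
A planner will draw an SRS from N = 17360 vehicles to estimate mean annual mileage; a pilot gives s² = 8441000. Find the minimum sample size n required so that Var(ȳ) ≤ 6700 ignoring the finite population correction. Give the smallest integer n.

1260

Without fpc, n₀ = s²/D = 8441000/6700 = 1259.8507.
Rounding up, n = 1260.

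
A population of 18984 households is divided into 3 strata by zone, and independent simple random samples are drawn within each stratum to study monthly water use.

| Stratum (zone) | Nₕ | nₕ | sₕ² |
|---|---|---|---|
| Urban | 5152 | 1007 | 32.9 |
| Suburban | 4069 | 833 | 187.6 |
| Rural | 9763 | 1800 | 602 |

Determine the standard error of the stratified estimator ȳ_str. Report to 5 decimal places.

Var(ȳ_str) = Σₕ Wₕ²(1 − fₕ)sₕ²/nₕ with Wₕ = Nₕ/N, N = 18984.
Urban: Wₕ = 0.27138643; term = 0.27138643²·(1 − 0.19545807)·32.9/1007 = 0.0019359377.
Suburban: Wₕ = 0.21433839; term = 0.21433839²·(1 − 0.20471860)·187.6/833 = 0.008228271.
Rural: Wₕ = 0.51427518; term = 0.51427518²·(1 − 0.18436956)·602/1800 = 0.072145383.
Sum = 0.082309592.
SE = √(0.082309592) = 0.28690.

0.28690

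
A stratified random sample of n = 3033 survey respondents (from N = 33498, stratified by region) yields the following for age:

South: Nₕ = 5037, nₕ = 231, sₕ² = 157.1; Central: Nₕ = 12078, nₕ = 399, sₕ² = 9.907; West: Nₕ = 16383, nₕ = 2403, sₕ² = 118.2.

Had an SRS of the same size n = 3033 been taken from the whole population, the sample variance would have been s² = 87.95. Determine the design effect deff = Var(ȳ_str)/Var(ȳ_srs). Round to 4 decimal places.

Var(ȳ_str) = Σ Wₕ²(1−fₕ)sₕ²/nₕ with Wₕ = Nₕ/33498:
  South: (5037/33498)²·(1−231/5037)·157.1/231 = 0.014671758
  Central: (12078/33498)²·(1−399/12078)·9.907/399 = 0.0031212762
  West: (16383/33498)²·(1−2403/16383)·118.2/2403 = 0.010039834
  → Var(ȳ_str) = 0.027832868.
Var(ȳ_srs) = (1 − 3033/33498)·87.95/3033 = 0.026372162.
deff = 0.027832868 / 0.026372162 = 1.0554.

1.0554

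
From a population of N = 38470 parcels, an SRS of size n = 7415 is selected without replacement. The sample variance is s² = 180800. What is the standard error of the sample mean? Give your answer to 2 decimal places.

Under SRS without replacement, Var(ȳ) = (1 − f)·s²/n with f = n/N = 7415/38470 = 0.19274760.
Var(ȳ) = (1 − 0.19274760)·180800/7415 = 0.80725240·24.383007 = 19.683241.
SE(ȳ) = √(19.683241) = 4.44.

4.44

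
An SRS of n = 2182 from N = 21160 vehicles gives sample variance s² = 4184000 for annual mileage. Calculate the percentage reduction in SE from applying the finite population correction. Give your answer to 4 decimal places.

f = n/N = 2182/21160 = 0.10311909.
SE_no-fpc = √(s²/n) = 43.789347; SE_fpc = √((1−f)s²/n) = 41.470174.
Ratio = √(1−f) = 0.94703797. Reduction = 100·(1 − 0.94703797) = 5.2962%.

5.2962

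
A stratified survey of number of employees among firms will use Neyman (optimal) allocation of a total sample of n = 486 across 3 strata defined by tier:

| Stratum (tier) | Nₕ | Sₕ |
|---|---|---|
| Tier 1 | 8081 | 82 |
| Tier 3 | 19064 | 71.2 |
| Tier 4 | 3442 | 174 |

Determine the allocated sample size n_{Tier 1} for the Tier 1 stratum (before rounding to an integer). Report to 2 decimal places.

Neyman allocation: nₕ = n·NₕSₕ / Σⱼ NⱼSⱼ.
Σ NⱼSⱼ = 8081·82 + 19064·71.2 + 3442·174 = 2.6189068 × 10^6.
n_{Tier 1} = 486·8081·82 / (2.6189068 × 10^6) = 122.97.

122.97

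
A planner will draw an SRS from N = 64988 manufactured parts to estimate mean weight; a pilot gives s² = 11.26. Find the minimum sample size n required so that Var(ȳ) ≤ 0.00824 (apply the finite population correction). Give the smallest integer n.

Without fpc, n₀ = s²/D = 11.26/0.00824 = 1366.5049.
With fpc, (1 − n/N)·s²/n ≤ D requires n ≥ n₀/(1 + n₀/N) = 1366.5049/(1 + 1366.5049/64988) = 1338.3631.
Rounding up, n = 1339.

1339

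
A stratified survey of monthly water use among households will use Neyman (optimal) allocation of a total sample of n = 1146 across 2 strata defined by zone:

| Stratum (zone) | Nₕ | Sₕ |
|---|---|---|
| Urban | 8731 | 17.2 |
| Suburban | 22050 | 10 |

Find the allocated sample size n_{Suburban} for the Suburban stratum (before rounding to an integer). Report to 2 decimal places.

681.71

Neyman allocation: nₕ = n·NₕSₕ / Σⱼ NⱼSⱼ.
Σ NⱼSⱼ = 8731·17.2 + 22050·10 = 370673.2.
n_{Suburban} = 1146·22050·10 / 370673.2 = 681.71.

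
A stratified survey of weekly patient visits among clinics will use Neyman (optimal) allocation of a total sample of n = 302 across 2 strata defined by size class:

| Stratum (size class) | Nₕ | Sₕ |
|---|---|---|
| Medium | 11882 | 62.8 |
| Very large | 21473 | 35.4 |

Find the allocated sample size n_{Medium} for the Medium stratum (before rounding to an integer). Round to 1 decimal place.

Neyman allocation: nₕ = n·NₕSₕ / Σⱼ NⱼSⱼ.
Σ NⱼSⱼ = 11882·62.8 + 21473·35.4 = 1.5063338 × 10^6.
n_{Medium} = 302·11882·62.8 / (1.5063338 × 10^6) = 149.6.

149.6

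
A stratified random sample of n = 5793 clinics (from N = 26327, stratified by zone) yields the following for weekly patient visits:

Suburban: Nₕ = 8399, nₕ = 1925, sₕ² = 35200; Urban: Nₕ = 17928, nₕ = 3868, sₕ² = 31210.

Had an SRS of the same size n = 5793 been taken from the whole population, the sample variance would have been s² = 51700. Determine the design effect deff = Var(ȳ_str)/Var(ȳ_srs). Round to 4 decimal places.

0.6276

Var(ȳ_str) = Σ Wₕ²(1−fₕ)sₕ²/nₕ with Wₕ = Nₕ/26327:
  Suburban: (8399/26327)²·(1−1925/8399)·35200/1925 = 1.4345294
  Urban: (17928/26327)²·(1−3868/17928)·31210/3868 = 2.9344163
  → Var(ȳ_str) = 4.3689457.
Var(ȳ_srs) = (1 − 5793/26327)·51700/5793 = 6.9608007.
deff = 4.3689457 / 6.9608007 = 0.6276.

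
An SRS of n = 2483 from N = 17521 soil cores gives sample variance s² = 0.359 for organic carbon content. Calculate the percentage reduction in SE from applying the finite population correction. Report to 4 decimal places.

f = n/N = 2483/17521 = 0.14171566.
SE_no-fpc = √(s²/n) = 0.012024274; SE_fpc = √((1−f)s²/n) = 0.011139725.
Ratio = √(1−f) = 0.92643637. Reduction = 100·(1 − 0.92643637) = 7.3564%.

7.3564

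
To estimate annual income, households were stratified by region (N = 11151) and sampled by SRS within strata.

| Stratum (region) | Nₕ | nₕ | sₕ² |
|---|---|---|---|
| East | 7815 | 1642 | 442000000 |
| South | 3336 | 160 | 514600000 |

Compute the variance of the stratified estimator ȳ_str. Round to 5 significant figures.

378480

Var(ȳ_str) = Σₕ Wₕ²(1 − fₕ)sₕ²/nₕ with Wₕ = Nₕ/N, N = 11151.
East: Wₕ = 0.70083401; term = 0.70083401²·(1 − 0.21010877)·442000000/1642 = 104435.16.
South: Wₕ = 0.29916599; term = 0.29916599²·(1 − 0.04796163)·514600000/160 = 274049.3.
Sum = 378484.46.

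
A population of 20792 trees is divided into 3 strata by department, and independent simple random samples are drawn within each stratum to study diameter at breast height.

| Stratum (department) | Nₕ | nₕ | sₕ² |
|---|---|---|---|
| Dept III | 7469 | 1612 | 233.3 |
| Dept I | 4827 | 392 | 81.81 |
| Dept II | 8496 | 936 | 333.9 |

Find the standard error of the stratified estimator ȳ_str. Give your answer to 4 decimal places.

Var(ȳ_str) = Σₕ Wₕ²(1 − fₕ)sₕ²/nₕ with Wₕ = Nₕ/N, N = 20792.
Dept III: Wₕ = 0.35922470; term = 0.35922470²·(1 − 0.21582541)·233.3/1612 = 0.014645185.
Dept I: Wₕ = 0.23215660; term = 0.23215660²·(1 − 0.08120986)·81.81/392 = 0.01033472.
Dept II: Wₕ = 0.40861870; term = 0.40861870²·(1 − 0.11016949)·333.9/936 = 0.053001033.
Sum = 0.077980938.
SE = √(0.077980938) = 0.2793.

0.2793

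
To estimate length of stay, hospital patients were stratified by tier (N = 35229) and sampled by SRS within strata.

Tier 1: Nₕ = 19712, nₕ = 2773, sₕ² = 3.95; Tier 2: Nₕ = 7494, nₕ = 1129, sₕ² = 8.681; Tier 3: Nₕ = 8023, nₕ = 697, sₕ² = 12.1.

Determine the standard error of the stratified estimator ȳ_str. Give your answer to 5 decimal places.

0.03874

Var(ȳ_str) = Σₕ Wₕ²(1 − fₕ)sₕ²/nₕ with Wₕ = Nₕ/N, N = 35229.
Tier 1: Wₕ = 0.55953902; term = 0.55953902²·(1 − 0.14067573)·3.95/2773 = 3.832349 × 10^-4.
Tier 2: Wₕ = 0.21272247; term = 0.21272247²·(1 − 0.15065386)·8.681/1129 = 2.9552027 × 10^-4.
Tier 3: Wₕ = 0.22773851; term = 0.22773851²·(1 − 0.08687523)·12.1/697 = 8.2215872 × 10^-4.
Sum = 0.0015009139.
SE = √(0.0015009139) = 0.03874.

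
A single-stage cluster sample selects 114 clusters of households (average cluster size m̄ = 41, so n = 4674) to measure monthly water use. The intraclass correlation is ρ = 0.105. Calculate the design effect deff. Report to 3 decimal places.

5.200

deff = 1 + (41 − 1)·0.105 = 1 + 4.2 = 5.2.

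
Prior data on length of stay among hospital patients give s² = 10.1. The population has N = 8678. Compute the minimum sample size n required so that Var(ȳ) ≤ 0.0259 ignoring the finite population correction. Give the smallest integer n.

Without fpc, n₀ = s²/D = 10.1/0.0259 = 389.9614.
Rounding up, n = 390.

390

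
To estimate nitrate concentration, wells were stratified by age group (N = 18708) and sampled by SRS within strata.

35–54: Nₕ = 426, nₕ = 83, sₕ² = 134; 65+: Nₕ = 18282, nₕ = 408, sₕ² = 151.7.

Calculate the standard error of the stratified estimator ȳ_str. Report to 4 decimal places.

Var(ȳ_str) = Σₕ Wₕ²(1 − fₕ)sₕ²/nₕ with Wₕ = Nₕ/N, N = 18708.
35–54: Wₕ = 0.02277101; term = 0.02277101²·(1 − 0.19483568)·134/83 = 6.7402453 × 10^-4.
65+: Wₕ = 0.97722899; term = 0.97722899²·(1 − 0.02231703)·151.7/408 = 0.34714919.
Sum = 0.34782321.
SE = √(0.34782321) = 0.5898.

0.5898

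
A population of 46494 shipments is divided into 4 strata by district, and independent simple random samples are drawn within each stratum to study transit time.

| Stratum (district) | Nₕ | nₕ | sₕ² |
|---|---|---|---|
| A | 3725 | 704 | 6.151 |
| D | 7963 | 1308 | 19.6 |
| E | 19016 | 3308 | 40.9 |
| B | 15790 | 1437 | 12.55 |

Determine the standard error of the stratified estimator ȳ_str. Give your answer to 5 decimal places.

Var(ȳ_str) = Σₕ Wₕ²(1 − fₕ)sₕ²/nₕ with Wₕ = Nₕ/N, N = 46494.
A: Wₕ = 0.08011786; term = 0.08011786²·(1 − 0.18899329)·6.151/704 = 4.5483748 × 10^-5.
D: Wₕ = 0.17126941; term = 0.17126941²·(1 − 0.16425970)·19.6/1308 = 3.6734935 × 10^-4.
E: Wₕ = 0.40899901; term = 0.40899901²·(1 − 0.17395877)·40.9/3308 = 0.001708457.
B: Wₕ = 0.33961371; term = 0.33961371²·(1 − 0.09100697)·12.55/1437 = 9.1562565 × 10^-4.
Sum = 0.0030369157.
SE = √(0.0030369157) = 0.05511.

0.05511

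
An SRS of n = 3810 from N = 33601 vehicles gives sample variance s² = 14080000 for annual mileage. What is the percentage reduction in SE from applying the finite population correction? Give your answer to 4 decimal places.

f = n/N = 3810/33601 = 0.11338948.
SE_no-fpc = √(s²/n) = 60.790937; SE_fpc = √((1−f)s²/n) = 57.240745.
Ratio = √(1−f) = 0.94159998. Reduction = 100·(1 − 0.94159998) = 5.8400%.

5.8400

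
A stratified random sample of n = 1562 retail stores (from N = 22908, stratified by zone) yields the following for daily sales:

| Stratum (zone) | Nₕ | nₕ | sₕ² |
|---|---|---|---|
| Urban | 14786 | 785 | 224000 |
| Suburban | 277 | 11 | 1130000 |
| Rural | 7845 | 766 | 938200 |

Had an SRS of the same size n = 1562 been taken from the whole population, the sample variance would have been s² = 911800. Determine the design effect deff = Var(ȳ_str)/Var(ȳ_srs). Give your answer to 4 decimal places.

Var(ȳ_str) = Σ Wₕ²(1−fₕ)sₕ²/nₕ with Wₕ = Nₕ/22908:
  Urban: (14786/22908)²·(1−785/14786)·224000/785 = 112.56769
  Suburban: (277/22908)²·(1−11/277)·1130000/11 = 14.423572
  Rural: (7845/22908)²·(1−766/7845)·938200/766 = 129.61557
  → Var(ȳ_str) = 256.60683.
Var(ȳ_srs) = (1 − 1562/22908)·911800/1562 = 543.93611.
deff = 256.60683 / 543.93611 = 0.4718.

0.4718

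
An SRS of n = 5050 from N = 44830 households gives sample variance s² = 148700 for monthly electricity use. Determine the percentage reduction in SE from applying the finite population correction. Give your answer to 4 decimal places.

f = n/N = 5050/44830 = 0.11264778.
SE_no-fpc = √(s²/n) = 5.4263749; SE_fpc = √((1−f)s²/n) = 5.1116112.
Ratio = √(1−f) = 0.94199375. Reduction = 100·(1 − 0.94199375) = 5.8006%.

5.8006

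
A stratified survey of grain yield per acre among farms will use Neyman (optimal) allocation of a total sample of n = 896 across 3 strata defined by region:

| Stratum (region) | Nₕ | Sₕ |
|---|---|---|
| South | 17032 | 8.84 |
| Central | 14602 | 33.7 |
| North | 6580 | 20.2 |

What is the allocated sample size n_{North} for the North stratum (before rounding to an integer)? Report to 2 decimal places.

153.56

Neyman allocation: nₕ = n·NₕSₕ / Σⱼ NⱼSⱼ.
Σ NⱼSⱼ = 17032·8.84 + 14602·33.7 + 6580·20.2 = 775566.28.
n_{North} = 896·6580·20.2 / 775566.28 = 153.56.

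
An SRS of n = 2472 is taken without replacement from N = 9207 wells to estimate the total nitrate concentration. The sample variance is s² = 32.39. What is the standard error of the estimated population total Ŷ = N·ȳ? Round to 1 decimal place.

901.4

Var(Ŷ) = N²·Var(ȳ) = N²·(1 − n/N)·s²/n.
f = 2472/9207 = 0.26849137; Var(ȳ) = 0.73150863·32.39/2472 = 0.0095847754.
Var(Ŷ) = 9207² · 0.0095847754 = 812490.38.
SE(Ŷ) = √(812490.38) = 901.4.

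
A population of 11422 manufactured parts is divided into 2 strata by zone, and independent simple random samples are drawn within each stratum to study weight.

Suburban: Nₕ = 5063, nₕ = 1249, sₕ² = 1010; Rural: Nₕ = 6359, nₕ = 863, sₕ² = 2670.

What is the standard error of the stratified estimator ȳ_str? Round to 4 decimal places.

0.9739

Var(ȳ_str) = Σₕ Wₕ²(1 − fₕ)sₕ²/nₕ with Wₕ = Nₕ/N, N = 11422.
Suburban: Wₕ = 0.44326738; term = 0.44326738²·(1 − 0.24669168)·1010/1249 = 0.11969148.
Rural: Wₕ = 0.55673262; term = 0.55673262²·(1 − 0.13571316)·2670/863 = 0.82880374.
Sum = 0.94849522.
SE = √(0.94849522) = 0.9739.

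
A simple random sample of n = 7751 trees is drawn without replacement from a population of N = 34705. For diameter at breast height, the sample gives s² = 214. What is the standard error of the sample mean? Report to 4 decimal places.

0.1464

Under SRS without replacement, Var(ȳ) = (1 − f)·s²/n with f = n/N = 7751/34705 = 0.22333958.
Var(ȳ) = (1 − 0.22333958)·214/7751 = 0.77666042·0.027609341 = 0.021443082.
SE(ȳ) = √(0.021443082) = 0.1464.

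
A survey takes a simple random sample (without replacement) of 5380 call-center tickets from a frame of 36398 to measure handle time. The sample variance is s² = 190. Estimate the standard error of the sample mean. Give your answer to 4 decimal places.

0.1735

Under SRS without replacement, Var(ȳ) = (1 − f)·s²/n with f = n/N = 5380/36398 = 0.14781032.
Var(ȳ) = (1 − 0.14781032)·190/5380 = 0.85218968·0.035315985 = 0.030095918.
SE(ȳ) = √(0.030095918) = 0.1735.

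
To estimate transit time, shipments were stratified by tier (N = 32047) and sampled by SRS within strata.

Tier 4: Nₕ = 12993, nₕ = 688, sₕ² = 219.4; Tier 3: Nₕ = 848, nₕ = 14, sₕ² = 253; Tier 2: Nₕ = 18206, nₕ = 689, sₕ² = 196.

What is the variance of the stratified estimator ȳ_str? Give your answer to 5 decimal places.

Var(ȳ_str) = Σₕ Wₕ²(1 − fₕ)sₕ²/nₕ with Wₕ = Nₕ/N, N = 32047.
Tier 4: Wₕ = 0.40543577; term = 0.40543577²·(1 − 0.05295159)·219.4/688 = 0.049643739.
Tier 3: Wₕ = 0.02646114; term = 0.02646114²·(1 − 0.01650943)·253/14 = 0.012444562.
Tier 2: Wₕ = 0.56810310; term = 0.56810310²·(1 − 0.03784467)·196/689 = 0.088335721.
Sum = 0.15042402.

0.15042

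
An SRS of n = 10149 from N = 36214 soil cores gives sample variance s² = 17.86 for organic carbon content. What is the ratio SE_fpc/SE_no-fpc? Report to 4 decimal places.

0.8484

f = n/N = 10149/36214 = 0.28025073.
SE_no-fpc = √(s²/n) = 0.041949723; SE_fpc = √((1−f)s²/n) = 0.035589322.
Ratio = √(1−f) = 0.84838038.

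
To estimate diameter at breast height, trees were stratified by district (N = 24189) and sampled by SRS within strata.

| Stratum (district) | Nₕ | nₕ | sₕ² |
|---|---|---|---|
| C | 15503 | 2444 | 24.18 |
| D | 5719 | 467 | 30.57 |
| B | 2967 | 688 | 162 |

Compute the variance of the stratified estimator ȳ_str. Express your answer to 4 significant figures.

Var(ȳ_str) = Σₕ Wₕ²(1 − fₕ)sₕ²/nₕ with Wₕ = Nₕ/N, N = 24189.
C: Wₕ = 0.64091116; term = 0.64091116²·(1 − 0.15764691)·24.18/2444 = 0.0034232998.
D: Wₕ = 0.23642978; term = 0.23642978²·(1 − 0.08165763)·30.57/467 = 0.0033603734.
B: Wₕ = 0.12265906; term = 0.12265906²·(1 − 0.23188406)·162/688 = 0.0027211509.
Sum = 0.0095048241.

0.009505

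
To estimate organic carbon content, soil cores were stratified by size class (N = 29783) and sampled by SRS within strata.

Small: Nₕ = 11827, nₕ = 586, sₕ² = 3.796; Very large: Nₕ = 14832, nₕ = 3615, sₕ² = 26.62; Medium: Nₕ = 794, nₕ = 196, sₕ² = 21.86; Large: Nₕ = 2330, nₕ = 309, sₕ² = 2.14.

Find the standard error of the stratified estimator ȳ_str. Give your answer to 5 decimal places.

Var(ȳ_str) = Σₕ Wₕ²(1 − fₕ)sₕ²/nₕ with Wₕ = Nₕ/N, N = 29783.
Small: Wₕ = 0.39710573; term = 0.39710573²·(1 − 0.04954765)·3.796/586 = 9.7089273 × 10^-4.
Very large: Wₕ = 0.49800222; term = 0.49800222²·(1 − 0.24372977)·26.62/3615 = 0.0013811451.
Medium: Wₕ = 0.02665950; term = 0.02665950²·(1 − 0.24685139)·21.86/196 = 5.9700627 × 10^-5.
Large: Wₕ = 0.07823255; term = 0.07823255²·(1 − 0.13261803)·2.14/309 = 3.6765514 × 10^-5.
Sum = 0.002448504.
SE = √(0.002448504) = 0.04948.

0.04948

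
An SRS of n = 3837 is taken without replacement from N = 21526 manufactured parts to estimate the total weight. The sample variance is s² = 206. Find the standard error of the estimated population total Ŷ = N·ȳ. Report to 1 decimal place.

Var(Ŷ) = N²·Var(ȳ) = N²·(1 − n/N)·s²/n.
f = 3837/21526 = 0.17824956; Var(ȳ) = 0.82175044·206/3837 = 0.044117954.
Var(Ŷ) = 21526² · 0.044117954 = 2.0442878 × 10^7.
SE(Ŷ) = √(2.0442878 × 10^7) = 4521.4.

4521.4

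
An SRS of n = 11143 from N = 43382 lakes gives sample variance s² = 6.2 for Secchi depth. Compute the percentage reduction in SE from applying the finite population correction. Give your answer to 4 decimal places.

13.7943

f = n/N = 11143/43382 = 0.25685768.
SE_no-fpc = √(s²/n) = 0.023588199; SE_fpc = √((1−f)s²/n) = 0.020334373.
Ratio = √(1−f) = 0.86205703. Reduction = 100·(1 − 0.86205703) = 13.7943%.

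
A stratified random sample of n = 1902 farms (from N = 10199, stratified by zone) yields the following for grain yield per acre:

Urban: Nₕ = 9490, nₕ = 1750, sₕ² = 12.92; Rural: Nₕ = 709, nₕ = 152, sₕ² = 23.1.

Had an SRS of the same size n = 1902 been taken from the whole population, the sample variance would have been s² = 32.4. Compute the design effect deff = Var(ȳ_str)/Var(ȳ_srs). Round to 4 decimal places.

Var(ȳ_str) = Σ Wₕ²(1−fₕ)sₕ²/nₕ with Wₕ = Nₕ/10199:
  Urban: (9490/10199)²·(1−1750/9490)·12.92/1750 = 0.0052133449
  Rural: (709/10199)²·(1−152/709)·23.1/152 = 5.7697187 × 10^-4
  → Var(ȳ_str) = 0.0057903168.
Var(ȳ_srs) = (1 − 1902/10199)·32.4/1902 = 0.013857918.
deff = 0.0057903168 / 0.013857918 = 0.4178.

0.4178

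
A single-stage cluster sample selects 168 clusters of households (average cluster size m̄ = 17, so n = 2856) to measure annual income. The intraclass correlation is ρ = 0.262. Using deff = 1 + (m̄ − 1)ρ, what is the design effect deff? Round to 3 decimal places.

deff = 1 + (17 − 1)·0.262 = 1 + 4.192 = 5.192.

5.192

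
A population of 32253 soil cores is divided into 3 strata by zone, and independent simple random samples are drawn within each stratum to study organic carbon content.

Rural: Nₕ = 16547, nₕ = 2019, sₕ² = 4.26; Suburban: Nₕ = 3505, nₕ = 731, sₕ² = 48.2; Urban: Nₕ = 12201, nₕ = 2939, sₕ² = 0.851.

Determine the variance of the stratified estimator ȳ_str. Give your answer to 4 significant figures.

Var(ȳ_str) = Σₕ Wₕ²(1 − fₕ)sₕ²/nₕ with Wₕ = Nₕ/N, N = 32253.
Rural: Wₕ = 0.51303755; term = 0.51303755²·(1 − 0.12201608)·4.26/2019 = 4.8759377 × 10^-4.
Suburban: Wₕ = 0.10867206; term = 0.10867206²·(1 − 0.20855920)·48.2/731 = 6.1628828 × 10^-4.
Urban: Wₕ = 0.37829039; term = 0.37829039²·(1 − 0.24088189)·0.851/2939 = 3.1455018 × 10^-5.
Sum = 0.0011353371.

0.001135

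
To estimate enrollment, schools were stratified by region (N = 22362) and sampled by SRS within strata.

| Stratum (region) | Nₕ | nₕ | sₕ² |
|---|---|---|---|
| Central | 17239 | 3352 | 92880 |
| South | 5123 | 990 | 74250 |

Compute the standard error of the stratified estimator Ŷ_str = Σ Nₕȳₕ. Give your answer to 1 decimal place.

Var(Ŷ_str) = Σₕ Nₕ²(1 − fₕ)sₕ²/nₕ.
Central: 17239²·(1 − 3352/17239)·92880/3352 = 6.6334384 × 10^9.
South: 5123²·(1 − 990/5123)·74250/990 = 1.5880019 × 10^9.
Sum = 8.2214403 × 10^9.
SE = √(8.2214403 × 10^9) = 90672.2.

90672.2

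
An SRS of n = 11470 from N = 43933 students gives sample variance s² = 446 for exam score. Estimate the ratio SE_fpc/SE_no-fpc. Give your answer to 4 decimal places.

0.8596

f = n/N = 11470/43933 = 0.26107937.
SE_no-fpc = √(s²/n) = 0.19719038; SE_fpc = √((1−f)s²/n) = 0.16950582.
Ratio = √(1−f) = 0.85960493.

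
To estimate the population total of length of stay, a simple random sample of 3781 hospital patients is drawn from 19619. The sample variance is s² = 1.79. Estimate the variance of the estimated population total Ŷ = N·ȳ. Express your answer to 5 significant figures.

Var(Ŷ) = N²·Var(ȳ) = N²·(1 − n/N)·s²/n.
f = 3781/19619 = 0.19272134; Var(ȳ) = 0.80727866·1.79/3781 = 3.8218164 × 10^-4.
Var(Ŷ) = 19619² · (3.8218164 × 10^-4) = 147103.69.

147100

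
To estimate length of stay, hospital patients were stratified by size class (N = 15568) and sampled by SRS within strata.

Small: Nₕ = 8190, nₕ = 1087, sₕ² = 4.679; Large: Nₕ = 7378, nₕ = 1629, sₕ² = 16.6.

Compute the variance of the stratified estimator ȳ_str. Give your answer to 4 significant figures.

0.002817

Var(ȳ_str) = Σₕ Wₕ²(1 − fₕ)sₕ²/nₕ with Wₕ = Nₕ/N, N = 15568.
Small: Wₕ = 0.52607914; term = 0.52607914²·(1 − 0.13272283)·4.679/1087 = 0.001033198.
Large: Wₕ = 0.47392086; term = 0.47392086²·(1 − 0.22079154)·16.6/1629 = 0.0017834146.
Sum = 0.0028166126.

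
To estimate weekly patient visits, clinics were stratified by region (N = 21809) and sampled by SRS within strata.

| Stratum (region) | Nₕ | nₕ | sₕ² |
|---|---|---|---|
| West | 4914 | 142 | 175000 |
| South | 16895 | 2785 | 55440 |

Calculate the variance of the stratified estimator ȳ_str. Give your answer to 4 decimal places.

70.7367

Var(ȳ_str) = Σₕ Wₕ²(1 − fₕ)sₕ²/nₕ with Wₕ = Nₕ/N, N = 21809.
West: Wₕ = 0.22531982; term = 0.22531982²·(1 − 0.02889703)·175000/142 = 60.759443.
South: Wₕ = 0.77468018; term = 0.77468018²·(1 − 0.16484167)·55440/2785 = 9.97727.
Sum = 70.736713.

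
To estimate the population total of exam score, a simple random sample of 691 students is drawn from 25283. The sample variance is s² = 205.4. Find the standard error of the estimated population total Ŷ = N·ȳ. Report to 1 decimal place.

13594.8

Var(Ŷ) = N²·Var(ȳ) = N²·(1 − n/N)·s²/n.
f = 691/25283 = 0.02733062; Var(ȳ) = 0.97266938·205.4/691 = 0.28912633.
Var(Ŷ) = 25283² · 0.28912633 = 1.8481825 × 10^8.
SE(Ŷ) = √(1.8481825 × 10^8) = 13594.8.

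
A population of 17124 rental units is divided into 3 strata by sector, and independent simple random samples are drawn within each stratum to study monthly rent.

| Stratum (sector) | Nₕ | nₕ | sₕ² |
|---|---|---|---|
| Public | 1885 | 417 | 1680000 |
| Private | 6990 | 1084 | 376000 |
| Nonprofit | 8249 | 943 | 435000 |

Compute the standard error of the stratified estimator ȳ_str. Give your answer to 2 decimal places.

13.48

Var(ȳ_str) = Σₕ Wₕ²(1 − fₕ)sₕ²/nₕ with Wₕ = Nₕ/N, N = 17124.
Public: Wₕ = 0.11007942; term = 0.11007942²·(1 − 0.22122016)·1680000/417 = 38.018957.
Private: Wₕ = 0.40819902; term = 0.40819902²·(1 − 0.15507868)·376000/1084 = 48.8336.
Nonprofit: Wₕ = 0.48172156; term = 0.48172156²·(1 − 0.11431689)·435000/943 = 94.808679.
Sum = 181.66124.
SE = √(181.66124) = 13.48.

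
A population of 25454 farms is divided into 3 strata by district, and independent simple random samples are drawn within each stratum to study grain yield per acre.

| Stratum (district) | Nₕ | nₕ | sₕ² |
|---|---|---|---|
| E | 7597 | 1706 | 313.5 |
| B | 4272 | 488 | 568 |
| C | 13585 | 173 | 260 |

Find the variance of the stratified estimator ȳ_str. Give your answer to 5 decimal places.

Var(ȳ_str) = Σₕ Wₕ²(1 − fₕ)sₕ²/nₕ with Wₕ = Nₕ/N, N = 25454.
E: Wₕ = 0.29845997; term = 0.29845997²·(1 − 0.22456233)·313.5/1706 = 0.012693389.
B: Wₕ = 0.16783217; term = 0.16783217²·(1 − 0.11423221)·568/488 = 0.029040147.
C: Wₕ = 0.53370787; term = 0.53370787²·(1 − 0.01273463)·260/173 = 0.42263782.
Sum = 0.46437136.

0.46437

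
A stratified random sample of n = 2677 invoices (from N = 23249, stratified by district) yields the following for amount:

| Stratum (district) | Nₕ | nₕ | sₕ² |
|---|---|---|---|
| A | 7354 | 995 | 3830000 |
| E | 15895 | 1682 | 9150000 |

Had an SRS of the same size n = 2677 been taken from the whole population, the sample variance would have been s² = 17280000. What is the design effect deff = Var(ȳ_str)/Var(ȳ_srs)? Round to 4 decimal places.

0.4564

Var(ȳ_str) = Σ Wₕ²(1−fₕ)sₕ²/nₕ with Wₕ = Nₕ/23249:
  A: (7354/23249)²·(1−995/7354)·3830000/995 = 333.02711
  E: (15895/23249)²·(1−1682/15895)·9150000/1682 = 2273.6983
  → Var(ȳ_str) = 2606.7254.
Var(ȳ_srs) = (1 − 2677/23249)·17280000/2677 = 5711.7292.
deff = 2606.7254 / 5711.7292 = 0.4564.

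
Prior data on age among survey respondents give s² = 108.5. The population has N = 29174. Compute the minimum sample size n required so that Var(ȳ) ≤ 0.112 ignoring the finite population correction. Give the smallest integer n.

969

Without fpc, n₀ = s²/D = 108.5/0.112 = 968.7500.
Rounding up, n = 969.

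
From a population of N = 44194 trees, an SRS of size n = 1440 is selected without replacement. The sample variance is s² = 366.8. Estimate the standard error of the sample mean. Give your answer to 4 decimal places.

0.4964

Under SRS without replacement, Var(ȳ) = (1 − f)·s²/n with f = n/N = 1440/44194 = 0.03258361.
Var(ȳ) = (1 − 0.03258361)·366.8/1440 = 0.96741639·0.25472222 = 0.24642245.
SE(ȳ) = √(0.24642245) = 0.4964.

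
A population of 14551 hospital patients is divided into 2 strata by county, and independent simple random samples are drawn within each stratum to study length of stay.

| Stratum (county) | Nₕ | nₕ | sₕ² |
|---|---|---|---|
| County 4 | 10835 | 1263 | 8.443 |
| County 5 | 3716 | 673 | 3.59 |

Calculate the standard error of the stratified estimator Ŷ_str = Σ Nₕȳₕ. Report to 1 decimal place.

868.1

Var(Ŷ_str) = Σₕ Nₕ²(1 − fₕ)sₕ²/nₕ.
County 4: 10835²·(1 − 1263/10835)·8.443/1263 = 693306.14.
County 5: 3716²·(1 − 673/3716)·3.59/673 = 60319.404.
Sum = 753625.54.
SE = √(753625.54) = 868.1.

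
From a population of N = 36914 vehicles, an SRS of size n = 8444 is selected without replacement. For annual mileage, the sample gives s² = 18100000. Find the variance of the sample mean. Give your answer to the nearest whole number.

1653

Under SRS without replacement, Var(ȳ) = (1 − f)·s²/n with f = n/N = 8444/36914 = 0.22874790.
Var(ȳ) = (1 − 0.22874790)·18100000/8444 = 0.77125210·2143.5339 = 1653.205.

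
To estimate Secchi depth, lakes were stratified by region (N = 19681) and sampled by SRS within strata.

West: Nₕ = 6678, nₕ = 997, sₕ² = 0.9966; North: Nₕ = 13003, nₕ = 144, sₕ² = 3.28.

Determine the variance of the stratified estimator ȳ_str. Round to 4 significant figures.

Var(ȳ_str) = Σₕ Wₕ²(1 − fₕ)sₕ²/nₕ with Wₕ = Nₕ/N, N = 19681.
West: Wₕ = 0.33931203; term = 0.33931203²·(1 − 0.14929620)·0.9966/997 = 9.7904489 × 10^-5.
North: Wₕ = 0.66068797; term = 0.66068797²·(1 − 0.01107437)·3.28/144 = 0.0098325868.
Sum = 0.0099304913.

0.009930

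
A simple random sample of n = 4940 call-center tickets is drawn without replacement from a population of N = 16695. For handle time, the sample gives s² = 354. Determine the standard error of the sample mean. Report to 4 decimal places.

Under SRS without replacement, Var(ȳ) = (1 − f)·s²/n with f = n/N = 4940/16695 = 0.29589698.
Var(ȳ) = (1 − 0.29589698)·354/4940 = 0.70410302·0.071659919 = 0.050455966.
SE(ȳ) = √(0.050455966) = 0.2246.

0.2246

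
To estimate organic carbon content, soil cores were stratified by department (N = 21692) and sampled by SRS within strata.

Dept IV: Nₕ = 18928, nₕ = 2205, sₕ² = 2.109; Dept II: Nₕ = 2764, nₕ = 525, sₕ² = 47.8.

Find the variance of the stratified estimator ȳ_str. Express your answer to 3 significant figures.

0.00184

Var(ȳ_str) = Σₕ Wₕ²(1 − fₕ)sₕ²/nₕ with Wₕ = Nₕ/N, N = 21692.
Dept IV: Wₕ = 0.87257975; term = 0.87257975²·(1 − 0.11649408)·2.109/2205 = 6.4340986 × 10^-4.
Dept II: Wₕ = 0.12742025; term = 0.12742025²·(1 − 0.18994211)·47.8/525 = 0.0011974614.
Sum = 0.0018408713.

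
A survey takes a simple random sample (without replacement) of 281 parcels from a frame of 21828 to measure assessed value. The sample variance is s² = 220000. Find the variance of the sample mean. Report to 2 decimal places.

772.84

Under SRS without replacement, Var(ȳ) = (1 − f)·s²/n with f = n/N = 281/21828 = 0.01287337.
Var(ȳ) = (1 − 0.01287337)·220000/281 = 0.98712663·782.91815 = 772.83935.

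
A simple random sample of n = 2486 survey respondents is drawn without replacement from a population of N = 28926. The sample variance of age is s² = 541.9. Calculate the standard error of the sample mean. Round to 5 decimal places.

Under SRS without replacement, Var(ȳ) = (1 − f)·s²/n with f = n/N = 2486/28926 = 0.08594344.
Var(ȳ) = (1 − 0.08594344)·541.9/2486 = 0.91405656·0.21798069 = 0.19924668.
SE(ȳ) = √(0.19924668) = 0.44637.

0.44637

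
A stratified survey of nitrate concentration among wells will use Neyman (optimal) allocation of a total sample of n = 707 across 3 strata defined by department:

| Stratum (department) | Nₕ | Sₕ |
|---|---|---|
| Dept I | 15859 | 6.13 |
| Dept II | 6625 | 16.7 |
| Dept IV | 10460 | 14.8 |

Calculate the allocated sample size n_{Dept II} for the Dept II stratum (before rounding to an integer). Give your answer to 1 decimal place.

215.7

Neyman allocation: nₕ = n·NₕSₕ / Σⱼ NⱼSⱼ.
Σ NⱼSⱼ = 15859·6.13 + 6625·16.7 + 10460·14.8 = 362661.17.
n_{Dept II} = 707·6625·16.7 / 362661.17 = 215.7.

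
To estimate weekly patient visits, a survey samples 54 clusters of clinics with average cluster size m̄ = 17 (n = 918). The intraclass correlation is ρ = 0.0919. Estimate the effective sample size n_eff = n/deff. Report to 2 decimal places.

371.60

deff = 1 + (17 − 1)·0.0919 = 1 + 1.4704 = 2.4704.
n_eff = 918 / 2.4704 = 371.60.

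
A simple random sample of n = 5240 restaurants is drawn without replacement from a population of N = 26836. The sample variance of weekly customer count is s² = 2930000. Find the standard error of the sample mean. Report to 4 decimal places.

21.2127

Under SRS without replacement, Var(ȳ) = (1 − f)·s²/n with f = n/N = 5240/26836 = 0.19526010.
Var(ȳ) = (1 − 0.19526010)·2930000/5240 = 0.80473990·559.16031 = 449.97861.
SE(ȳ) = √(449.97861) = 21.2127.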